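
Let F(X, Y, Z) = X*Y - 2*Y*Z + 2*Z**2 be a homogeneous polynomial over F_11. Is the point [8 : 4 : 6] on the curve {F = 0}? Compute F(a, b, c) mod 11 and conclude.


F(8,4,6) ≡ 1 (mod 11); P is NOT on the curve.

Evaluate F(8, 4, 6) term-by-term (mod 11).
  X*Y ↦ 1·8·4·1 = 32
  -2*Y*Z ↦ -2·1·4·6 = -48
  2*Z**2 ↦ 2·1·1·36 = 72
Sum: F(8, 4, 6) = (32) + (-48) + (72) = 56.
Reducing mod 11: 56 ≡ 1 (mod 11).
Since F(a, b, c) ≡ 1 ≠ 0 (mod 11), P does NOT lie on the curve.


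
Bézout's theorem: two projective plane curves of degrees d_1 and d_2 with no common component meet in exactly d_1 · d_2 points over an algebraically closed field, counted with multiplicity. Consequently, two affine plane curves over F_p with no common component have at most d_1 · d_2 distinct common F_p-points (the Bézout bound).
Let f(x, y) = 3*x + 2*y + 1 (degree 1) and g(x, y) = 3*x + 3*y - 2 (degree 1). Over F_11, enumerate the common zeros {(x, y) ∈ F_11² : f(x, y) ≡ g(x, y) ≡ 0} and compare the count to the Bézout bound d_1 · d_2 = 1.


Common zeros: {(5, 3)}; count = 1; Bézout bound = 1.

deg(f) = 1, deg(g) = 1, so Bézout bound = 1.
Scan x ∈ F_11. For each x, list the y ∈ F_11 with f(x, y) ≡ 0 and those with g(x, y) ≡ 0 (mod 11); the common zeros in that column are the intersection.
  x = 0: f ≡ 0 at y ∈ {5}; g ≡ 0 at y ∈ {8}; common: ∅.
  x = 1: f ≡ 0 at y ∈ {9}; g ≡ 0 at y ∈ {7}; common: ∅.
  x = 2: f ≡ 0 at y ∈ {2}; g ≡ 0 at y ∈ {6}; common: ∅.
  x = 3: f ≡ 0 at y ∈ {6}; g ≡ 0 at y ∈ {5}; common: ∅.
  x = 4: f ≡ 0 at y ∈ {10}; g ≡ 0 at y ∈ {4}; common: ∅.
  x = 5: f ≡ 0 at y ∈ {3}; g ≡ 0 at y ∈ {3}; common: {3}.
  x = 6: f ≡ 0 at y ∈ {7}; g ≡ 0 at y ∈ {2}; common: ∅.
  x = 7: f ≡ 0 at y ∈ {0}; g ≡ 0 at y ∈ {1}; common: ∅.
  x = 8: f ≡ 0 at y ∈ {4}; g ≡ 0 at y ∈ {0}; common: ∅.
  x = 9: f ≡ 0 at y ∈ {8}; g ≡ 0 at y ∈ {10}; common: ∅.
  x = 10: f ≡ 0 at y ∈ {1}; g ≡ 0 at y ∈ {9}; common: ∅.
Collecting: common zeros = {(5, 3)}, so the count is 1.
Comparison with the Bézout bound: 1 ≤ 1 = deg(f)·deg(g), as expected for curves with no common component (the bound is attained).


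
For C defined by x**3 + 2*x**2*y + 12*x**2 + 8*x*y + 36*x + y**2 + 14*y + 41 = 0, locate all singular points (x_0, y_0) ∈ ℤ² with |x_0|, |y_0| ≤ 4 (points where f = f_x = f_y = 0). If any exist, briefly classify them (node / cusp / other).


Singular points: {(-2, -3)}; classification: cusp.

Compute partial derivatives:
  f_x = 3*x**2 + 4*x*y + 24*x + 8*y + 36.
  f_y = 2*x**2 + 8*x + 2*y + 14.
Scan x_0 ∈ {−4, ..., 4}. For each x_0, f_y(x_0, y) is a polynomial in y; find its integer roots y ∈ {−4, ..., 4}, then test f_x and f at those candidates.
  x = -4: f_y(-4, y) = 2*y + 14; no integer root y with |y| ≤ 4.
  x = -3: f_y(-3, y) = 2*y + 8; vanishes at y ∈ {-4}. (-3, -4): f_x = 7 ≠ 0.
  x = -2: f_y(-2, y) = 2*y + 6; vanishes at y ∈ {-3}. (-2, -3): f_x = 0, f = 0 — SINGULAR.
  x = -1: f_y(-1, y) = 2*y + 8; vanishes at y ∈ {-4}. (-1, -4): f_x = -1 ≠ 0.
  x = 0: f_y(0, y) = 2*y + 14; no integer root y with |y| ≤ 4.
  x = 1: f_y(1, y) = 2*y + 24; no integer root y with |y| ≤ 4.
  x = 2: f_y(2, y) = 2*y + 38; no integer root y with |y| ≤ 4.
  x = 3: f_y(3, y) = 2*y + 56; no integer root y with |y| ≤ 4.
  x = 4: f_y(4, y) = 2*y + 78; no integer root y with |y| ≤ 4.
Only singular point on the grid: (-2, -3).
Classify: substitute x = -2 + u, y = -3 + v and expand: f = u**3 + 2*u**2*v + v**2.
No constant or linear terms (consistent with a singular point). Quadratic part: v**2. Cubic part: u**3 + 2*u**2*v.
The quadratic part v**2 is a perfect square, so there is a single (double) tangent line v = 0, i.e. y = -3. Restricting the cubic part to that line (v = 0) leaves u**3 ≠ 0, so f is not divisible by v and the branch is v² ≈ -u**3 to lowest order — this is a cusp.
Classification: cusp.


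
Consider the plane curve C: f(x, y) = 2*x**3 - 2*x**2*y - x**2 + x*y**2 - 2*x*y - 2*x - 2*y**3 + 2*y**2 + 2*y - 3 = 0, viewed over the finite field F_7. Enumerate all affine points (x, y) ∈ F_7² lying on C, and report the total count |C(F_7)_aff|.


Affine F_7-points: {(0, 2), (0, 4), (1, 5), (2, 6), (4, 5), (4, 6)}; count = 6.

For each of the 49 pairs (x, y) ∈ F_7², evaluate f(x, y) mod 7. Record the zeros.
  x = 0: [0↦4, 1↦6, 2↦0, 3↦2, 4↦0, 5↦3, 6↦6]  zeros at y ∈ {2, 4}
  x = 1: [0↦3, 1↦2, 2↦2, 3↦5, 4↦6, 5↦0, 6↦3]  zeros at y ∈ {5}
  x = 2: [0↦5, 1↦4, 2↦6, 3↦6, 4↦6, 5↦1, 6↦0]  zeros at y ∈ {6}
  x = 3: [0↦1, 1↦3, 2↦3, 3↦3, 4↦5, 5↦4, 6↦2]  zeros at y ∈ ∅
  x = 4: [0↦3, 1↦4, 2↦5, 3↦1, 4↦1, 5↦0, 6↦0]  zeros at y ∈ {5, 6}
  x = 5: [0↦2, 1↦5, 2↦3, 3↦5, 4↦6, 5↦1, 6↦6]  zeros at y ∈ ∅
  x = 6: [0↦3, 1↦4, 2↦2, 3↦6, 4↦4, 5↦5, 6↦4]  zeros at y ∈ ∅
Collecting zeros: affine points = {(0, 2), (0, 4), (1, 5), (2, 6), (4, 5), (4, 6)}.
Total count |C(F_7)_aff| = 6.


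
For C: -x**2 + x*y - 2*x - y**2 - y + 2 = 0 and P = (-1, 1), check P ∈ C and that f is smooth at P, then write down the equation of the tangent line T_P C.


Tangent line at P: x - 4*y + 5 = 0.

Step 1: f(-1, 1) = 0, so P lies on C.
Step 2: partial derivatives
  f_x(x, y) = -2*x + y - 2, f_y(x, y) = x - 2*y - 1.
  f_x(P) = 1, f_y(P) = -4 (gradient nonzero, so P is smooth).
Step 3: tangent line at P: 1·(x − -1) + -4·(y − 1) = 0.
Expanding: x - 4*y + 5 = 0.


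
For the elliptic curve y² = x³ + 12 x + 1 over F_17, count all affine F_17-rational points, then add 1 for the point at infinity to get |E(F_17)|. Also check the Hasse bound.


Affine points = {(0, 1), (0, 16), (2, 4), (2, 13), (3, 8), (3, 9), (5, 4), (5, 13), (6, 0), (10, 4), (10, 13), (11, 6), (11, 11), (13, 5), (13, 12)}; affine count = 15; |E(F_17)| = 16.

Discriminant check: Δ ∝ 4a³ + 27b² = 4·12³ + 27·1² = 4·1728 + 27·1 ≡ 3 (mod 17). Nonzero ⇒ E is nonsingular.
For each x ∈ F_17, compute rhs = x³ + 12·x + 1 mod 17, then count y ∈ F_17 with y² ≡ rhs.
  x = 0: rhs = 1, matching y values: 1, 16 (2 points).
  x = 1: rhs = 14, matching y values: none (0 points).
  x = 2: rhs = 16, matching y values: 4, 13 (2 points).
  x = 3: rhs = 13, matching y values: 8, 9 (2 points).
  x = 4: rhs = 11, matching y values: none (0 points).
  x = 5: rhs = 16, matching y values: 4, 13 (2 points).
  x = 6: rhs = 0, matching y values: 0 (1 points).
  x = 7: rhs = 3, matching y values: none (0 points).
  x = 8: rhs = 14, matching y values: none (0 points).
  x = 9: rhs = 5, matching y values: none (0 points).
  x = 10: rhs = 16, matching y values: 4, 13 (2 points).
  x = 11: rhs = 2, matching y values: 6, 11 (2 points).
  x = 12: rhs = 3, matching y values: none (0 points).
  x = 13: rhs = 8, matching y values: 5, 12 (2 points).
  x = 14: rhs = 6, matching y values: none (0 points).
  x = 15: rhs = 3, matching y values: none (0 points).
  x = 16: rhs = 5, matching y values: none (0 points).
Total affine count: 15.
Full point count |E(F_17)| = 15 + 1 = 16.
Hasse bound: |16 − (17+1)| = |-2| = 2 ≤ 2√17 ≈ 8.2462 ✓.


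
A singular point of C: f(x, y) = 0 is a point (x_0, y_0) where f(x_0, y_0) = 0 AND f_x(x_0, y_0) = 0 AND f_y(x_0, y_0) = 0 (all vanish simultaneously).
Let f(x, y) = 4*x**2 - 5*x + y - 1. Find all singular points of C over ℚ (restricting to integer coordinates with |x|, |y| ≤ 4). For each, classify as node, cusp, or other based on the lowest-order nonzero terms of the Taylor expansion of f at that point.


No singular points in the scanned grid; C is smooth there.

Compute partial derivatives:
  f_x = 8*x - 5.
  f_y = 1.
f_y = 1 is a nonzero constant, so f_y never vanishes: no point (x, y) can satisfy f = f_x = f_y = 0. In particular no (x, y) ∈ {−4, ..., 4}² is singular; the curve is smooth.


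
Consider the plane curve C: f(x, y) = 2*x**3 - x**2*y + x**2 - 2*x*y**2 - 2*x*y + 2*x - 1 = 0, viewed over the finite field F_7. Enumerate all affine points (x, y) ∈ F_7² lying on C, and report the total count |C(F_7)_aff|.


Affine F_7-points: {(3, 2), (3, 6), (4, 1), (4, 3)}; count = 4.

For each of the 49 pairs (x, y) ∈ F_7², evaluate f(x, y) mod 7. Record the zeros.
  x = 0: [0↦6, 1↦6, 2↦6, 3↦6, 4↦6, 5↦6, 6↦6]  zeros at y ∈ ∅
  x = 1: [0↦4, 1↦6, 2↦4, 3↦5, 4↦2, 5↦2, 6↦5]  zeros at y ∈ ∅
  x = 2: [0↦2, 1↦4, 2↦5, 3↦5, 4↦4, 5↦2, 6↦6]  zeros at y ∈ ∅
  x = 3: [0↦5, 1↦5, 2↦0, 3↦4, 4↦3, 5↦4, 6↦0]  zeros at y ∈ {2, 6}
  x = 4: [0↦4, 1↦0, 2↦1, 3↦0, 4↦4, 5↦6, 6↦6]  zeros at y ∈ {1, 3}
  x = 5: [0↦4, 1↦1, 2↦6, 3↦5, 4↦5, 5↦6, 6↦1]  zeros at y ∈ ∅
  x = 6: [0↦3, 1↦6, 2↦6, 3↦3, 4↦4, 5↦2, 6↦4]  zeros at y ∈ ∅
Collecting zeros: affine points = {(3, 2), (3, 6), (4, 1), (4, 3)}.
Total count |C(F_7)_aff| = 4.


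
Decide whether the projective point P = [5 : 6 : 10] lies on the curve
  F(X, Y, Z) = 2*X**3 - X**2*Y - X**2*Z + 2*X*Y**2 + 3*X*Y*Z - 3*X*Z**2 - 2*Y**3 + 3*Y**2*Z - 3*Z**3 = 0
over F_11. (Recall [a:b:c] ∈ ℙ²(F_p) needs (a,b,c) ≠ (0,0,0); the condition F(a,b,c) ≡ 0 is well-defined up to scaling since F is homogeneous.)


F(5,6,10) ≡ 8 (mod 11); P is NOT on the curve.

Evaluate F(5, 6, 10) term-by-term (mod 11).
  2*X**3 ↦ 2·125·1·1 = 250
  -X**2*Y ↦ -1·25·6·1 = -150
  -X**2*Z ↦ -1·25·1·10 = -250
  2*X*Y**2 ↦ 2·5·36·1 = 360
  3*X*Y*Z ↦ 3·5·6·10 = 900
  -3*X*Z**2 ↦ -3·5·1·100 = -1500
  -2*Y**3 ↦ -2·1·216·1 = -432
  3*Y**2*Z ↦ 3·1·36·10 = 1080
  -3*Z**3 ↦ -3·1·1·1000 = -3000
Sum: F(5, 6, 10) = (250) + (-150) + (-250) + (360) + (900) + (-1500) + (-432) + (1080) + (-3000) = -2742.
Reducing mod 11: -2742 ≡ 8 (mod 11).
Since F(a, b, c) ≡ 8 ≠ 0 (mod 11), P does NOT lie on the curve.


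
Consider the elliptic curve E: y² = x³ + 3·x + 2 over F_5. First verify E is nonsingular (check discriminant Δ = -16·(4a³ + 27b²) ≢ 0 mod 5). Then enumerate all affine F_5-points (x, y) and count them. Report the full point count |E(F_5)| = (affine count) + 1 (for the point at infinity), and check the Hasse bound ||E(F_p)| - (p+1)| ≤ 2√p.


Affine points = {(1, 1), (1, 4), (2, 1), (2, 4)}; affine count = 4; |E(F_5)| = 5.

Discriminant check: Δ ∝ 4a³ + 27b² = 4·3³ + 27·2² = 4·27 + 27·4 ≡ 1 (mod 5). Nonzero ⇒ E is nonsingular.
For each x ∈ F_5, compute rhs = x³ + 3·x + 2 mod 5, then count y ∈ F_5 with y² ≡ rhs.
  x = 0: rhs = 2, matching y values: none (0 points).
  x = 1: rhs = 1, matching y values: 1, 4 (2 points).
  x = 2: rhs = 1, matching y values: 1, 4 (2 points).
  x = 3: rhs = 3, matching y values: none (0 points).
  x = 4: rhs = 3, matching y values: none (0 points).
Total affine count: 4.
Full point count |E(F_5)| = 4 + 1 = 5.
Hasse bound: |5 − (5+1)| = |-1| = 1 ≤ 2√5 ≈ 4.4721 ✓.


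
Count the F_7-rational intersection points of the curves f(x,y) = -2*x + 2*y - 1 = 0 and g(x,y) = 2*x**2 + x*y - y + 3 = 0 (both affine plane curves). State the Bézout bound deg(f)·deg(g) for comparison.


Common zeros: {(3, 0)}; count = 1; Bézout bound = 2.

deg(f) = 1, deg(g) = 2, so Bézout bound = 2.
Scan x ∈ F_7. For each x, list the y ∈ F_7 with f(x, y) ≡ 0 and those with g(x, y) ≡ 0 (mod 7); the common zeros in that column are the intersection.
  x = 0: f ≡ 0 at y ∈ {4}; g ≡ 0 at y ∈ {3}; common: ∅.
  x = 1: f ≡ 0 at y ∈ {5}; g ≡ 0 at y ∈ ∅; common: ∅.
  x = 2: f ≡ 0 at y ∈ {6}; g ≡ 0 at y ∈ {3}; common: ∅.
  x = 3: f ≡ 0 at y ∈ {0}; g ≡ 0 at y ∈ {0}; common: {0}.
  x = 4: f ≡ 0 at y ∈ {1}; g ≡ 0 at y ∈ {0}; common: ∅.
  x = 5: f ≡ 0 at y ∈ {2}; g ≡ 0 at y ∈ {6}; common: ∅.
  x = 6: f ≡ 0 at y ∈ {3}; g ≡ 0 at y ∈ {6}; common: ∅.
Collecting: common zeros = {(3, 0)}, so the count is 1.
Comparison with the Bézout bound: 1 ≤ 2 = deg(f)·deg(g), as expected for curves with no common component (the affine F_7-count falls short of the bound because intersections may lie at infinity, over extension fields, or carry multiplicity).


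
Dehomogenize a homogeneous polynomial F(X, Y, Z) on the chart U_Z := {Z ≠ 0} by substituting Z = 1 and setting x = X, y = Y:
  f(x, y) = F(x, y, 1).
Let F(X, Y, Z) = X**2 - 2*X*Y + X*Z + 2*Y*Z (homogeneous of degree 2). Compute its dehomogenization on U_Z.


f(x, y) = x**2 - 2*x*y + x + 2*y

On U_Z we set Z = 1. Each monomial c·X^i·Y^j·Z^k in F becomes c·x^i·y^j·1^k = c·x^i·y^j.
Substituting Z = 1: F(X, Y, 1) = x**2 - 2*x*y + x + 2*y.
Note: deg(f) ≤ deg(F) = 2; strict inequality happens when F is divisible by Z (lost terms).


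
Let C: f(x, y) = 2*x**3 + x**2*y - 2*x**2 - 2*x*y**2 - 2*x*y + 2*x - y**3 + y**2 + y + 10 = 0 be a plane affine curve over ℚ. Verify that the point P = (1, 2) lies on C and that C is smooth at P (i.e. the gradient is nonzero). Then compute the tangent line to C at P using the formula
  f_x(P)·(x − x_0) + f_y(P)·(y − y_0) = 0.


Tangent line at P: -4*x - 16*y + 36 = 0.

Step 1: f(1, 2) = 0, so P lies on C.
Step 2: partial derivatives
  f_x(x, y) = 6*x**2 + 2*x*y - 4*x - 2*y**2 - 2*y + 2, f_y(x, y) = x**2 - 4*x*y - 2*x - 3*y**2 + 2*y + 1.
  f_x(P) = -4, f_y(P) = -16 (gradient nonzero, so P is smooth).
Step 3: tangent line at P: -4·(x − 1) + -16·(y − 2) = 0.
Expanding: -4*x - 16*y + 36 = 0.


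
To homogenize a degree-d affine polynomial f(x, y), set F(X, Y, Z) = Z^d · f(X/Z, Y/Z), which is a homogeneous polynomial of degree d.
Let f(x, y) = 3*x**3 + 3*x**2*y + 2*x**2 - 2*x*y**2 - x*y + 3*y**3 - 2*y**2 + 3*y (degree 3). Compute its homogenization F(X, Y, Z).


F(X, Y, Z) = 3*X**3 + 3*X**2*Y + 2*X**2*Z - 2*X*Y**2 - X*Y*Z + 3*Y**3 - 2*Y**2*Z + 3*Y*Z**2

deg(f) = 3.
Substitute x = X/Z, y = Y/Z into f, then multiply by Z^3.
  monomial 3·x^3·y^0 ↦ 3·X^3·Y^0·Z^0.
  monomial 3·x^2·y^1 ↦ 3·X^2·Y^1·Z^0.
  monomial 2·x^2·y^0 ↦ 2·X^2·Y^0·Z^1.
  monomial -2·x^1·y^2 ↦ -2·X^1·Y^2·Z^0.
  monomial -1·x^1·y^1 ↦ -1·X^1·Y^1·Z^1.
  monomial 3·x^0·y^3 ↦ 3·X^0·Y^3·Z^0.
  monomial -2·x^0·y^2 ↦ -2·X^0·Y^2·Z^1.
  monomial 3·x^0·y^1 ↦ 3·X^0·Y^1·Z^2.
Collecting: F(X, Y, Z) = 3*X**3 + 3*X**2*Y + 2*X**2*Z - 2*X*Y**2 - X*Y*Z + 3*Y**3 - 2*Y**2*Z + 3*Y*Z**2.


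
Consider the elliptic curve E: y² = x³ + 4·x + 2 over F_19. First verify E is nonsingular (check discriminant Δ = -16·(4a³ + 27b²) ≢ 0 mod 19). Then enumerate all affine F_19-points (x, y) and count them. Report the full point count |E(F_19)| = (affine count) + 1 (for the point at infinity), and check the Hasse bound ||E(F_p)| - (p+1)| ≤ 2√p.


Affine points = {(1, 8), (1, 11), (4, 5), (4, 14), (9, 8), (9, 11), (10, 4), (10, 15), (11, 3), (11, 16), (12, 7), (12, 12), (13, 3), (13, 16), (14, 3), (14, 16), (15, 6), (15, 13), (16, 1), (16, 18), (17, 9), (17, 10), (18, 4), (18, 15)}; affine count = 24; |E(F_19)| = 25.

Discriminant check: Δ ∝ 4a³ + 27b² = 4·4³ + 27·2² = 4·64 + 27·4 ≡ 3 (mod 19). Nonzero ⇒ E is nonsingular.
For each x ∈ F_19, compute rhs = x³ + 4·x + 2 mod 19, then count y ∈ F_19 with y² ≡ rhs.
  x = 0: rhs = 2, matching y values: none (0 points).
  x = 1: rhs = 7, matching y values: 8, 11 (2 points).
  x = 2: rhs = 18, matching y values: none (0 points).
  x = 3: rhs = 3, matching y values: none (0 points).
  x = 4: rhs = 6, matching y values: 5, 14 (2 points).
  x = 5: rhs = 14, matching y values: none (0 points).
  x = 6: rhs = 14, matching y values: none (0 points).
  x = 7: rhs = 12, matching y values: none (0 points).
  x = 8: rhs = 14, matching y values: none (0 points).
  x = 9: rhs = 7, matching y values: 8, 11 (2 points).
  x = 10: rhs = 16, matching y values: 4, 15 (2 points).
  x = 11: rhs = 9, matching y values: 3, 16 (2 points).
  x = 12: rhs = 11, matching y values: 7, 12 (2 points).
  x = 13: rhs = 9, matching y values: 3, 16 (2 points).
  x = 14: rhs = 9, matching y values: 3, 16 (2 points).
  x = 15: rhs = 17, matching y values: 6, 13 (2 points).
  x = 16: rhs = 1, matching y values: 1, 18 (2 points).
  x = 17: rhs = 5, matching y values: 9, 10 (2 points).
  x = 18: rhs = 16, matching y values: 4, 15 (2 points).
Total affine count: 24.
Full point count |E(F_19)| = 24 + 1 = 25.
Hasse bound: |25 − (19+1)| = |5| = 5 ≤ 2√19 ≈ 8.7178 ✓.


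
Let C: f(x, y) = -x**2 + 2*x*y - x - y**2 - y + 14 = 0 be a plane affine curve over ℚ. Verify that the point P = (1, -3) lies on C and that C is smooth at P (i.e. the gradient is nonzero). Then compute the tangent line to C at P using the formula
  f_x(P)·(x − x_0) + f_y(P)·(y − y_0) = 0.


Tangent line at P: -9*x + 7*y + 30 = 0.

Step 1: f(1, -3) = 0, so P lies on C.
Step 2: partial derivatives
  f_x(x, y) = -2*x + 2*y - 1, f_y(x, y) = 2*x - 2*y - 1.
  f_x(P) = -9, f_y(P) = 7 (gradient nonzero, so P is smooth).
Step 3: tangent line at P: -9·(x − 1) + 7·(y − -3) = 0.
Expanding: -9*x + 7*y + 30 = 0.


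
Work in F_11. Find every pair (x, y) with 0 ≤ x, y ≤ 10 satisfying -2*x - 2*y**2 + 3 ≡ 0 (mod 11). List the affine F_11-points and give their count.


Affine F_11-points: {(2, 4), (2, 7), (3, 2), (3, 9), (4, 5), (4, 6), (6, 1), (6, 10), (7, 0), (9, 3), (9, 8)}; count = 11.

For each of the 121 pairs (x, y) ∈ F_11², evaluate f(x, y) mod 11. Record the zeros.
  x = 0: [0↦3, 1↦1, 2↦6, 3↦7, 4↦4, 5↦8, 6↦8, 7↦4, 8↦7, 9↦6, 10↦1]  zeros at y ∈ ∅
  x = 1: [0↦1, 1↦10, 2↦4, 3↦5, 4↦2, 5↦6, 6↦6, 7↦2, 8↦5, 9↦4, 10↦10]  zeros at y ∈ ∅
  x = 2: [0↦10, 1↦8, 2↦2, 3↦3, 4↦0, 5↦4, 6↦4, 7↦0, 8↦3, 9↦2, 10↦8]  zeros at y ∈ {4, 7}
  x = 3: [0↦8, 1↦6, 2↦0, 3↦1, 4↦9, 5↦2, 6↦2, 7↦9, 8↦1, 9↦0, 10↦6]  zeros at y ∈ {2, 9}
  x = 4: [0↦6, 1↦4, 2↦9, 3↦10, 4↦7, 5↦0, 6↦0, 7↦7, 8↦10, 9↦9, 10↦4]  zeros at y ∈ {5, 6}
  x = 5: [0↦4, 1↦2, 2↦7, 3↦8, 4↦5, 5↦9, 6↦9, 7↦5, 8↦8, 9↦7, 10↦2]  zeros at y ∈ ∅
  x = 6: [0↦2, 1↦0, 2↦5, 3↦6, 4↦3, 5↦7, 6↦7, 7↦3, 8↦6, 9↦5, 10↦0]  zeros at y ∈ {1, 10}
  x = 7: [0↦0, 1↦9, 2↦3, 3↦4, 4↦1, 5↦5, 6↦5, 7↦1, 8↦4, 9↦3, 10↦9]  zeros at y ∈ {0}
  x = 8: [0↦9, 1↦7, 2↦1, 3↦2, 4↦10, 5↦3, 6↦3, 7↦10, 8↦2, 9↦1, 10↦7]  zeros at y ∈ ∅
  x = 9: [0↦7, 1↦5, 2↦10, 3↦0, 4↦8, 5↦1, 6↦1, 7↦8, 8↦0, 9↦10, 10↦5]  zeros at y ∈ {3, 8}
  x = 10: [0↦5, 1↦3, 2↦8, 3↦9, 4↦6, 5↦10, 6↦10, 7↦6, 8↦9, 9↦8, 10↦3]  zeros at y ∈ ∅
Collecting zeros: affine points = {(2, 4), (2, 7), (3, 2), (3, 9), (4, 5), (4, 6), (6, 1), (6, 10), (7, 0), (9, 3), (9, 8)}.
Total count |C(F_11)_aff| = 11.


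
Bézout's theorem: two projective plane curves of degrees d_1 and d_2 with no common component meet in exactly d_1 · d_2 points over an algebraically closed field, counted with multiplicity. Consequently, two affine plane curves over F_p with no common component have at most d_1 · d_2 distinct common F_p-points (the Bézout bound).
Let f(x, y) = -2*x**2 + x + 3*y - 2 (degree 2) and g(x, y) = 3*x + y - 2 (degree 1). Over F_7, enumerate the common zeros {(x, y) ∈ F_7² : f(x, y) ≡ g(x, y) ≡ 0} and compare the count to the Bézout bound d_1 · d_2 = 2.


Common zeros: ∅; count = 0; Bézout bound = 2.

deg(f) = 2, deg(g) = 1, so Bézout bound = 2.
Scan x ∈ F_7. For each x, list the y ∈ F_7 with f(x, y) ≡ 0 and those with g(x, y) ≡ 0 (mod 7); the common zeros in that column are the intersection.
  x = 0: f ≡ 0 at y ∈ {3}; g ≡ 0 at y ∈ {2}; common: ∅.
  x = 1: f ≡ 0 at y ∈ {1}; g ≡ 0 at y ∈ {6}; common: ∅.
  x = 2: f ≡ 0 at y ∈ {5}; g ≡ 0 at y ∈ {3}; common: ∅.
  x = 3: f ≡ 0 at y ∈ {1}; g ≡ 0 at y ∈ {0}; common: ∅.
  x = 4: f ≡ 0 at y ∈ {3}; g ≡ 0 at y ∈ {4}; common: ∅.
  x = 5: f ≡ 0 at y ∈ {4}; g ≡ 0 at y ∈ {1}; common: ∅.
  x = 6: f ≡ 0 at y ∈ {4}; g ≡ 0 at y ∈ {5}; common: ∅.
Collecting: common zeros = ∅, so the count is 0.
Comparison with the Bézout bound: 0 ≤ 2 = deg(f)·deg(g), as expected for curves with no common component (the affine F_7-count falls short of the bound because intersections may lie at infinity, over extension fields, or carry multiplicity).


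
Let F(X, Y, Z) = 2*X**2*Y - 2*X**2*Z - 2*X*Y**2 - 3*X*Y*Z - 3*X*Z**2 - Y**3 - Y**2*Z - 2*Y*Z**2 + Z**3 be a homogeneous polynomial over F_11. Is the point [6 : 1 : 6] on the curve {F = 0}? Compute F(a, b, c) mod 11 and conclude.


F(6,1,6) ≡ 10 (mod 11); P is NOT on the curve.

Evaluate F(6, 1, 6) term-by-term (mod 11).
  2*X**2*Y ↦ 2·36·1·1 = 72
  -2*X**2*Z ↦ -2·36·1·6 = -432
  -2*X*Y**2 ↦ -2·6·1·1 = -12
  -3*X*Y*Z ↦ -3·6·1·6 = -108
  -3*X*Z**2 ↦ -3·6·1·36 = -648
  -Y**3 ↦ -1·1·1·1 = -1
  -Y**2*Z ↦ -1·1·1·6 = -6
  -2*Y*Z**2 ↦ -2·1·1·36 = -72
  Z**3 ↦ 1·1·1·216 = 216
Sum: F(6, 1, 6) = (72) + (-432) + (-12) + (-108) + (-648) + (-1) + (-6) + (-72) + (216) = -991.
Reducing mod 11: -991 ≡ 10 (mod 11).
Since F(a, b, c) ≡ 10 ≠ 0 (mod 11), P does NOT lie on the curve.


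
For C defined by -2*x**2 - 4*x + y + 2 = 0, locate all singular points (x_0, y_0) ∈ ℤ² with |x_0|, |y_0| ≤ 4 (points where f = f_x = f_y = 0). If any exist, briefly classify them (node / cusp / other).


No singular points in the scanned grid; C is smooth there.

Compute partial derivatives:
  f_x = -4*x - 4.
  f_y = 1.
f_y = 1 is a nonzero constant, so f_y never vanishes: no point (x, y) can satisfy f = f_x = f_y = 0. In particular no (x, y) ∈ {−4, ..., 4}² is singular; the curve is smooth.


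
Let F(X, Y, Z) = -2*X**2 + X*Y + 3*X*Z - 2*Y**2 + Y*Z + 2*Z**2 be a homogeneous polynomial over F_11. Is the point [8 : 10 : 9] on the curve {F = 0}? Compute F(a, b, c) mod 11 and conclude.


F(8,10,9) ≡ 0 (mod 11); P is on the curve.

Evaluate F(8, 10, 9) term-by-term (mod 11).
  -2*X**2 ↦ -2·64·1·1 = -128
  X*Y ↦ 1·8·10·1 = 80
  3*X*Z ↦ 3·8·1·9 = 216
  -2*Y**2 ↦ -2·1·100·1 = -200
  Y*Z ↦ 1·1·10·9 = 90
  2*Z**2 ↦ 2·1·1·81 = 162
Sum: F(8, 10, 9) = (-128) + (80) + (216) + (-200) + (90) + (162) = 220.
Reducing mod 11: 220 ≡ 0 (mod 11).
Since F(a, b, c) ≡ 0 (mod 11), P lies on the curve.


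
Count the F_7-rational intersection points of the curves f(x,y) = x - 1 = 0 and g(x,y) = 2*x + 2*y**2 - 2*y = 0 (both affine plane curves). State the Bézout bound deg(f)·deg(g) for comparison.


Common zeros: {(1, 3), (1, 5)}; count = 2; Bézout bound = 2.

deg(f) = 1, deg(g) = 2, so Bézout bound = 2.
Scan x ∈ F_7. For each x, list the y ∈ F_7 with f(x, y) ≡ 0 and those with g(x, y) ≡ 0 (mod 7); the common zeros in that column are the intersection.
  x = 0: f ≡ 0 at y ∈ ∅; g ≡ 0 at y ∈ {0, 1}; common: ∅.
  x = 1: f ≡ 0 at y ∈ {0, 1, 2, 3, 4, 5, 6}; g ≡ 0 at y ∈ {3, 5}; common: {3, 5}.
  x = 2: f ≡ 0 at y ∈ ∅; g ≡ 0 at y ∈ {4}; common: ∅.
  x = 3: f ≡ 0 at y ∈ ∅; g ≡ 0 at y ∈ ∅; common: ∅.
  x = 4: f ≡ 0 at y ∈ ∅; g ≡ 0 at y ∈ ∅; common: ∅.
  x = 5: f ≡ 0 at y ∈ ∅; g ≡ 0 at y ∈ {2, 6}; common: ∅.
  x = 6: f ≡ 0 at y ∈ ∅; g ≡ 0 at y ∈ ∅; common: ∅.
Collecting: common zeros = {(1, 3), (1, 5)}, so the count is 2.
Comparison with the Bézout bound: 2 ≤ 2 = deg(f)·deg(g), as expected for curves with no common component (the bound is attained).


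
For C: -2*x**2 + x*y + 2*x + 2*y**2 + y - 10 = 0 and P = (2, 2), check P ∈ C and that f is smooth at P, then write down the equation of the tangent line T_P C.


Tangent line at P: -4*x + 11*y - 14 = 0.

Step 1: f(2, 2) = 0, so P lies on C.
Step 2: partial derivatives
  f_x(x, y) = -4*x + y + 2, f_y(x, y) = x + 4*y + 1.
  f_x(P) = -4, f_y(P) = 11 (gradient nonzero, so P is smooth).
Step 3: tangent line at P: -4·(x − 2) + 11·(y − 2) = 0.
Expanding: -4*x + 11*y - 14 = 0.


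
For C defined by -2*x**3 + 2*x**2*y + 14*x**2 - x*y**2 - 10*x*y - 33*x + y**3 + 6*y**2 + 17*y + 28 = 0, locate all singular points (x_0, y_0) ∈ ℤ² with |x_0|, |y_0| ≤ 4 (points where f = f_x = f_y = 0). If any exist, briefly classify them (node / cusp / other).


Singular points: {(2, -1)}; classification: cusp.

Compute partial derivatives:
  f_x = -6*x**2 + 4*x*y + 28*x - y**2 - 10*y - 33.
  f_y = 2*x**2 - 2*x*y - 10*x + 3*y**2 + 12*y + 17.
Scan x_0 ∈ {−4, ..., 4}. For each x_0, f_y(x_0, y) is a polynomial in y; find its integer roots y ∈ {−4, ..., 4}, then test f_x and f at those candidates.
  x = -4: f_y(-4, y) = 3*y**2 + 20*y + 89; no integer root y with |y| ≤ 4.
  x = -3: f_y(-3, y) = 3*y**2 + 18*y + 65; no integer root y with |y| ≤ 4.
  x = -2: f_y(-2, y) = 3*y**2 + 16*y + 45; no integer root y with |y| ≤ 4.
  x = -1: f_y(-1, y) = 3*y**2 + 14*y + 29; no integer root y with |y| ≤ 4.
  x = 0: f_y(0, y) = 3*y**2 + 12*y + 17; no integer root y with |y| ≤ 4.
  x = 1: f_y(1, y) = 3*y**2 + 10*y + 9; no integer root y with |y| ≤ 4.
  x = 2: f_y(2, y) = 3*y**2 + 8*y + 5; vanishes at y ∈ {-1}. (2, -1): f_x = 0, f = 0 — SINGULAR.
  x = 3: f_y(3, y) = 3*y**2 + 6*y + 5; no integer root y with |y| ≤ 4.
  x = 4: f_y(4, y) = 3*y**2 + 4*y + 9; no integer root y with |y| ≤ 4.
Only singular point on the grid: (2, -1).
Classify: substitute x = 2 + u, y = -1 + v and expand: f = -2*u**3 + 2*u**2*v - u*v**2 + v**3 + v**2.
No constant or linear terms (consistent with a singular point). Quadratic part: v**2. Cubic part: -2*u**3 + 2*u**2*v - u*v**2 + v**3.
The quadratic part v**2 is a perfect square, so there is a single (double) tangent line v = 0, i.e. y = -1. Restricting the cubic part to that line (v = 0) leaves -2*u**3 ≠ 0, so f is not divisible by v and the branch is v² ≈ 2*u**3 to lowest order — this is a cusp.
Classification: cusp.


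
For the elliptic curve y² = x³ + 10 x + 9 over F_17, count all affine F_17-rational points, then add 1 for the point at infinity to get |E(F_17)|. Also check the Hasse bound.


Affine points = {(0, 3), (0, 14), (3, 7), (3, 10), (6, 8), (6, 9), (10, 2), (10, 15), (12, 2), (12, 15), (15, 7), (15, 10), (16, 7), (16, 10)}; affine count = 14; |E(F_17)| = 15.

Discriminant check: Δ ∝ 4a³ + 27b² = 4·10³ + 27·9² = 4·1000 + 27·81 ≡ 16 (mod 17). Nonzero ⇒ E is nonsingular.
For each x ∈ F_17, compute rhs = x³ + 10·x + 9 mod 17, then count y ∈ F_17 with y² ≡ rhs.
  x = 0: rhs = 9, matching y values: 3, 14 (2 points).
  x = 1: rhs = 3, matching y values: none (0 points).
  x = 2: rhs = 3, matching y values: none (0 points).
  x = 3: rhs = 15, matching y values: 7, 10 (2 points).
  x = 4: rhs = 11, matching y values: none (0 points).
  x = 5: rhs = 14, matching y values: none (0 points).
  x = 6: rhs = 13, matching y values: 8, 9 (2 points).
  x = 7: rhs = 14, matching y values: none (0 points).
  x = 8: rhs = 6, matching y values: none (0 points).
  x = 9: rhs = 12, matching y values: none (0 points).
  x = 10: rhs = 4, matching y values: 2, 15 (2 points).
  x = 11: rhs = 5, matching y values: none (0 points).
  x = 12: rhs = 4, matching y values: 2, 15 (2 points).
  x = 13: rhs = 7, matching y values: none (0 points).
  x = 14: rhs = 3, matching y values: none (0 points).
  x = 15: rhs = 15, matching y values: 7, 10 (2 points).
  x = 16: rhs = 15, matching y values: 7, 10 (2 points).
Total affine count: 14.
Full point count |E(F_17)| = 14 + 1 = 15.
Hasse bound: |15 − (17+1)| = |-3| = 3 ≤ 2√17 ≈ 8.2462 ✓.


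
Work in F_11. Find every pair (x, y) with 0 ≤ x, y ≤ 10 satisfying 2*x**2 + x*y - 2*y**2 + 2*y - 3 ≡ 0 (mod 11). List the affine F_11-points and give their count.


Affine F_11-points: {(1, 1), (1, 6), (2, 4), (2, 9), (4, 1), (4, 2), (6, 2), (7, 4), (7, 6), (8, 8), (10, 8), (10, 9)}; count = 12.

For each of the 121 pairs (x, y) ∈ F_11², evaluate f(x, y) mod 11. Record the zeros.
  x = 0: [0↦8, 1↦8, 2↦4, 3↦7, 4↦6, 5↦1, 6↦3, 7↦1, 8↦6, 9↦7, 10↦4]  zeros at y ∈ ∅
  x = 1: [0↦10, 1↦0, 2↦8, 3↦1, 4↦1, 5↦8, 6↦0, 7↦10, 8↦5, 9↦7, 10↦5]  zeros at y ∈ {1, 6}
  x = 2: [0↦5, 1↦7, 2↦5, 3↦10, 4↦0, 5↦8, 6↦1, 7↦1, 8↦8, 9↦0, 10↦10]  zeros at y ∈ {4, 9}
  x = 3: [0↦4, 1↦7, 2↦6, 3↦1, 4↦3, 5↦1, 6↦6, 7↦7, 8↦4, 9↦8, 10↦8]  zeros at y ∈ ∅
  x = 4: [0↦7, 1↦0, 2↦0, 3↦7, 4↦10, 5↦9, 6↦4, 7↦6, 8↦4, 9↦9, 10↦10]  zeros at y ∈ {1, 2}
  x = 5: [0↦3, 1↦8, 2↦9, 3↦6, 4↦10, 5↦10, 6↦6, 7↦9, 8↦8, 9↦3, 10↦5]  zeros at y ∈ ∅
  x = 6: [0↦3, 1↦9, 2↦0, 3↦9, 4↦3, 5↦4, 6↦1, 7↦5, 8↦5, 9↦1, 10↦4]  zeros at y ∈ {2}
  x = 7: [0↦7, 1↦3, 2↦6, 3↦5, 4↦0, 5↦2, 6↦0, 7↦5, 8↦6, 9↦3, 10↦7]  zeros at y ∈ {4, 6}
  x = 8: [0↦4, 1↦1, 2↦5, 3↦5, 4↦1, 5↦4, 6↦3, 7↦9, 8↦0, 9↦9, 10↦3]  zeros at y ∈ {8}
  x = 9: [0↦5, 1↦3, 2↦8, 3↦9, 4↦6, 5↦10, 6↦10, 7↦6, 8↦9, 9↦8, 10↦3]  zeros at y ∈ ∅
  x = 10: [0↦10, 1↦9, 2↦4, 3↦6, 4↦4, 5↦9, 6↦10, 7↦7, 8↦0, 9↦0, 10↦7]  zeros at y ∈ {8, 9}
Collecting zeros: affine points = {(1, 1), (1, 6), (2, 4), (2, 9), (4, 1), (4, 2), (6, 2), (7, 4), (7, 6), (8, 8), (10, 8), (10, 9)}.
Total count |C(F_11)_aff| = 12.


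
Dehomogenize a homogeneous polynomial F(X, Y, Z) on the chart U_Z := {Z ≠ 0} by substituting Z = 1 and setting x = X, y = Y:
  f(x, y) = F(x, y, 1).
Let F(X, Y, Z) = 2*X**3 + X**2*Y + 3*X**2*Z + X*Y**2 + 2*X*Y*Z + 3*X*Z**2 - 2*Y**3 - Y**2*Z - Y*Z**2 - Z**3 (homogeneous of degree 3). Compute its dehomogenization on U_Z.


f(x, y) = 2*x**3 + x**2*y + 3*x**2 + x*y**2 + 2*x*y + 3*x - 2*y**3 - y**2 - y - 1

On U_Z we set Z = 1. Each monomial c·X^i·Y^j·Z^k in F becomes c·x^i·y^j·1^k = c·x^i·y^j.
Substituting Z = 1: F(X, Y, 1) = 2*x**3 + x**2*y + 3*x**2 + x*y**2 + 2*x*y + 3*x - 2*y**3 - y**2 - y - 1.
Note: deg(f) ≤ deg(F) = 3; strict inequality happens when F is divisible by Z (lost terms).


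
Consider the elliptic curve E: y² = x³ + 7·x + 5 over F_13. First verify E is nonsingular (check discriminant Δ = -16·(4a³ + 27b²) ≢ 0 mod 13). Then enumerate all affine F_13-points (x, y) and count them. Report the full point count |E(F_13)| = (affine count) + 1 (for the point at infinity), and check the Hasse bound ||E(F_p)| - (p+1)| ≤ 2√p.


Affine points = {(1, 0), (2, 1), (2, 12), (3, 1), (3, 12), (5, 3), (5, 10), (6, 4), (6, 9), (8, 1), (8, 12), (9, 2), (9, 11), (10, 3), (10, 10), (11, 3), (11, 10), (12, 6), (12, 7)}; affine count = 19; |E(F_13)| = 20.

Discriminant check: Δ ∝ 4a³ + 27b² = 4·7³ + 27·5² = 4·343 + 27·25 ≡ 6 (mod 13). Nonzero ⇒ E is nonsingular.
For each x ∈ F_13, compute rhs = x³ + 7·x + 5 mod 13, then count y ∈ F_13 with y² ≡ rhs.
  x = 0: rhs = 5, matching y values: none (0 points).
  x = 1: rhs = 0, matching y values: 0 (1 points).
  x = 2: rhs = 1, matching y values: 1, 12 (2 points).
  x = 3: rhs = 1, matching y values: 1, 12 (2 points).
  x = 4: rhs = 6, matching y values: none (0 points).
  x = 5: rhs = 9, matching y values: 3, 10 (2 points).
  x = 6: rhs = 3, matching y values: 4, 9 (2 points).
  x = 7: rhs = 7, matching y values: none (0 points).
  x = 8: rhs = 1, matching y values: 1, 12 (2 points).
  x = 9: rhs = 4, matching y values: 2, 11 (2 points).
  x = 10: rhs = 9, matching y values: 3, 10 (2 points).
  x = 11: rhs = 9, matching y values: 3, 10 (2 points).
  x = 12: rhs = 10, matching y values: 6, 7 (2 points).
Total affine count: 19.
Full point count |E(F_13)| = 19 + 1 = 20.
Hasse bound: |20 − (13+1)| = |6| = 6 ≤ 2√13 ≈ 7.2111 ✓.


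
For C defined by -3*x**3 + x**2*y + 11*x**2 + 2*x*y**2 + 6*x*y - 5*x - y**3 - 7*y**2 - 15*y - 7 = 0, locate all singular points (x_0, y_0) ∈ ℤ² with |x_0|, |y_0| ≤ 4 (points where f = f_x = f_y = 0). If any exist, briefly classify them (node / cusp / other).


Singular points: {(1, -2)}; classification: cusp.

Compute partial derivatives:
  f_x = -9*x**2 + 2*x*y + 22*x + 2*y**2 + 6*y - 5.
  f_y = x**2 + 4*x*y + 6*x - 3*y**2 - 14*y - 15.
Scan x_0 ∈ {−4, ..., 4}. For each x_0, f_y(x_0, y) is a polynomial in y; find its integer roots y ∈ {−4, ..., 4}, then test f_x and f at those candidates.
  x = -4: f_y(-4, y) = -3*y**2 - 30*y - 23; no integer root y with |y| ≤ 4.
  x = -3: f_y(-3, y) = -3*y**2 - 26*y - 24; no integer root y with |y| ≤ 4.
  x = -2: f_y(-2, y) = -3*y**2 - 22*y - 23; no integer root y with |y| ≤ 4.
  x = -1: f_y(-1, y) = -3*y**2 - 18*y - 20; no integer root y with |y| ≤ 4.
  x = 0: f_y(0, y) = -3*y**2 - 14*y - 15; vanishes at y ∈ {-3}. (0, -3): f_x = -5 ≠ 0.
  x = 1: f_y(1, y) = -3*y**2 - 10*y - 8; vanishes at y ∈ {-2}. (1, -2): f_x = 0, f = 0 — SINGULAR.
  x = 2: f_y(2, y) = -3*y**2 - 6*y + 1; no integer root y with |y| ≤ 4.
  x = 3: f_y(3, y) = -3*y**2 - 2*y + 12; no integer root y with |y| ≤ 4.
  x = 4: f_y(4, y) = -3*y**2 + 2*y + 25; no integer root y with |y| ≤ 4.
Only singular point on the grid: (1, -2).
Classify: substitute x = 1 + u, y = -2 + v and expand: f = -3*u**3 + u**2*v + 2*u*v**2 - v**3 + v**2.
No constant or linear terms (consistent with a singular point). Quadratic part: v**2. Cubic part: -3*u**3 + u**2*v + 2*u*v**2 - v**3.
The quadratic part v**2 is a perfect square, so there is a single (double) tangent line v = 0, i.e. y = -2. Restricting the cubic part to that line (v = 0) leaves -3*u**3 ≠ 0, so f is not divisible by v and the branch is v² ≈ 3*u**3 to lowest order — this is a cusp.
Classification: cusp.


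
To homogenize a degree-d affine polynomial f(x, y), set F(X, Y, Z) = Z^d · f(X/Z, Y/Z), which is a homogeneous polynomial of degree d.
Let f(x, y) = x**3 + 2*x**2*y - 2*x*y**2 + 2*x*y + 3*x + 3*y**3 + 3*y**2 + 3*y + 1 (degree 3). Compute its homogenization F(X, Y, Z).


F(X, Y, Z) = X**3 + 2*X**2*Y - 2*X*Y**2 + 2*X*Y*Z + 3*X*Z**2 + 3*Y**3 + 3*Y**2*Z + 3*Y*Z**2 + Z**3

deg(f) = 3.
Substitute x = X/Z, y = Y/Z into f, then multiply by Z^3.
  monomial 1·x^3·y^0 ↦ 1·X^3·Y^0·Z^0.
  monomial 2·x^2·y^1 ↦ 2·X^2·Y^1·Z^0.
  monomial -2·x^1·y^2 ↦ -2·X^1·Y^2·Z^0.
  monomial 2·x^1·y^1 ↦ 2·X^1·Y^1·Z^1.
  monomial 3·x^1·y^0 ↦ 3·X^1·Y^0·Z^2.
  monomial 3·x^0·y^3 ↦ 3·X^0·Y^3·Z^0.
  monomial 3·x^0·y^2 ↦ 3·X^0·Y^2·Z^1.
  monomial 3·x^0·y^1 ↦ 3·X^0·Y^1·Z^2.
  monomial 1·x^0·y^0 ↦ 1·X^0·Y^0·Z^3.
Collecting: F(X, Y, Z) = X**3 + 2*X**2*Y - 2*X*Y**2 + 2*X*Y*Z + 3*X*Z**2 + 3*Y**3 + 3*Y**2*Z + 3*Y*Z**2 + Z**3.


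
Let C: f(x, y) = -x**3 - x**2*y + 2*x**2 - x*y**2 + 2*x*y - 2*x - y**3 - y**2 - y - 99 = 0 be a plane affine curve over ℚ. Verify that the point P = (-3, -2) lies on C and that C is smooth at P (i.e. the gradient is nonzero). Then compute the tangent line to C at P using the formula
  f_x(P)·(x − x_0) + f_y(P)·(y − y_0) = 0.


Tangent line at P: -61*x - 36*y - 255 = 0.

Step 1: f(-3, -2) = 0, so P lies on C.
Step 2: partial derivatives
  f_x(x, y) = -3*x**2 - 2*x*y + 4*x - y**2 + 2*y - 2, f_y(x, y) = -x**2 - 2*x*y + 2*x - 3*y**2 - 2*y - 1.
  f_x(P) = -61, f_y(P) = -36 (gradient nonzero, so P is smooth).
Step 3: tangent line at P: -61·(x − -3) + -36·(y − -2) = 0.
Expanding: -61*x - 36*y - 255 = 0.


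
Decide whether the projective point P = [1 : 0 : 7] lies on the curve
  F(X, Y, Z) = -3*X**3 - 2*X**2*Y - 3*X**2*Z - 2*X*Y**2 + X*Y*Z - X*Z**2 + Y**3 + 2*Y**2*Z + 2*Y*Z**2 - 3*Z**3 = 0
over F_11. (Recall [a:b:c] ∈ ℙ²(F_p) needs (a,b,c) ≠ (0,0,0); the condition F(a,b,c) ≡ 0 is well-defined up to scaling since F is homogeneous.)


F(1,0,7) ≡ 9 (mod 11); P is NOT on the curve.

Evaluate F(1, 0, 7) term-by-term (mod 11).
  -3*X**3 ↦ -3·1·1·1 = -3
  -2*X**2*Y ↦ -2·1·0·1 = 0
  -3*X**2*Z ↦ -3·1·1·7 = -21
  -2*X*Y**2 ↦ -2·1·0·1 = 0
  X*Y*Z ↦ 1·1·0·7 = 0
  -X*Z**2 ↦ -1·1·1·49 = -49
  Y**3 ↦ 1·1·0·1 = 0
  2*Y**2*Z ↦ 2·1·0·7 = 0
  2*Y*Z**2 ↦ 2·1·0·49 = 0
  -3*Z**3 ↦ -3·1·1·343 = -1029
Sum: F(1, 0, 7) = (-3) + (0) + (-21) + (0) + (0) + (-49) + (0) + (0) + (0) + (-1029) = -1102.
Reducing mod 11: -1102 ≡ 9 (mod 11).
Since F(a, b, c) ≡ 9 ≠ 0 (mod 11), P does NOT lie on the curve.


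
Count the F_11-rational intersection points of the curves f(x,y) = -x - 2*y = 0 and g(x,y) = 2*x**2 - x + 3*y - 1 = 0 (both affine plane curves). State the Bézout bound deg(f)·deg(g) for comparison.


Common zeros: ∅; count = 0; Bézout bound = 2.

deg(f) = 1, deg(g) = 2, so Bézout bound = 2.
Scan x ∈ F_11. For each x, list the y ∈ F_11 with f(x, y) ≡ 0 and those with g(x, y) ≡ 0 (mod 11); the common zeros in that column are the intersection.
  x = 0: f ≡ 0 at y ∈ {0}; g ≡ 0 at y ∈ {4}; common: ∅.
  x = 1: f ≡ 0 at y ∈ {5}; g ≡ 0 at y ∈ {0}; common: ∅.
  x = 2: f ≡ 0 at y ∈ {10}; g ≡ 0 at y ∈ {2}; common: ∅.
  x = 3: f ≡ 0 at y ∈ {4}; g ≡ 0 at y ∈ {10}; common: ∅.
  x = 4: f ≡ 0 at y ∈ {9}; g ≡ 0 at y ∈ {2}; common: ∅.
  x = 5: f ≡ 0 at y ∈ {3}; g ≡ 0 at y ∈ {0}; common: ∅.
  x = 6: f ≡ 0 at y ∈ {8}; g ≡ 0 at y ∈ {4}; common: ∅.
  x = 7: f ≡ 0 at y ∈ {2}; g ≡ 0 at y ∈ {3}; common: ∅.
  x = 8: f ≡ 0 at y ∈ {7}; g ≡ 0 at y ∈ {8}; common: ∅.
  x = 9: f ≡ 0 at y ∈ {1}; g ≡ 0 at y ∈ {8}; common: ∅.
  x = 10: f ≡ 0 at y ∈ {6}; g ≡ 0 at y ∈ {3}; common: ∅.
Collecting: common zeros = ∅, so the count is 0.
Comparison with the Bézout bound: 0 ≤ 2 = deg(f)·deg(g), as expected for curves with no common component (the affine F_11-count falls short of the bound because intersections may lie at infinity, over extension fields, or carry multiplicity).


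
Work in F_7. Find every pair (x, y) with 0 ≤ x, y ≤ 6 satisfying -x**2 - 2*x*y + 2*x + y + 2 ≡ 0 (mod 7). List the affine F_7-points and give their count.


Affine F_7-points: {(0, 5), (1, 3), (2, 3), (3, 4), (5, 4), (6, 5)}; count = 6.

For each of the 49 pairs (x, y) ∈ F_7², evaluate f(x, y) mod 7. Record the zeros.
  x = 0: [0↦2, 1↦3, 2↦4, 3↦5, 4↦6, 5↦0, 6↦1]  zeros at y ∈ {5}
  x = 1: [0↦3, 1↦2, 2↦1, 3↦0, 4↦6, 5↦5, 6↦4]  zeros at y ∈ {3}
  x = 2: [0↦2, 1↦6, 2↦3, 3↦0, 4↦4, 5↦1, 6↦5]  zeros at y ∈ {3}
  x = 3: [0↦6, 1↦1, 2↦3, 3↦5, 4↦0, 5↦2, 6↦4]  zeros at y ∈ {4}
  x = 4: [0↦1, 1↦1, 2↦1, 3↦1, 4↦1, 5↦1, 6↦1]  zeros at y ∈ ∅
  x = 5: [0↦1, 1↦6, 2↦4, 3↦2, 4↦0, 5↦5, 6↦3]  zeros at y ∈ {4}
  x = 6: [0↦6, 1↦2, 2↦5, 3↦1, 4↦4, 5↦0, 6↦3]  zeros at y ∈ {5}
Collecting zeros: affine points = {(0, 5), (1, 3), (2, 3), (3, 4), (5, 4), (6, 5)}.
Total count |C(F_7)_aff| = 6.


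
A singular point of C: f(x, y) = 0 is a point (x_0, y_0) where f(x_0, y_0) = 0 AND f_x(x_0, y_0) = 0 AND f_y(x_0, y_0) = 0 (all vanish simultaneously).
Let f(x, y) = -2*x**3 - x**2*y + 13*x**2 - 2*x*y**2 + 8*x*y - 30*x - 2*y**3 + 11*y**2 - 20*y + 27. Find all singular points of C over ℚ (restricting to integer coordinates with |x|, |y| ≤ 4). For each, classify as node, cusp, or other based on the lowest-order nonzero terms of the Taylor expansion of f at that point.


Singular points: {(2, 1)}; classification: cusp.

Compute partial derivatives:
  f_x = -6*x**2 - 2*x*y + 26*x - 2*y**2 + 8*y - 30.
  f_y = -x**2 - 4*x*y + 8*x - 6*y**2 + 22*y - 20.
Scan x_0 ∈ {−4, ..., 4}. For each x_0, f_y(x_0, y) is a polynomial in y; find its integer roots y ∈ {−4, ..., 4}, then test f_x and f at those candidates.
  x = -4: f_y(-4, y) = -6*y**2 + 38*y - 68; no integer root y with |y| ≤ 4.
  x = -3: f_y(-3, y) = -6*y**2 + 34*y - 53; no integer root y with |y| ≤ 4.
  x = -2: f_y(-2, y) = -6*y**2 + 30*y - 40; no integer root y with |y| ≤ 4.
  x = -1: f_y(-1, y) = -6*y**2 + 26*y - 29; no integer root y with |y| ≤ 4.
  x = 0: f_y(0, y) = -6*y**2 + 22*y - 20; vanishes at y ∈ {2}. (0, 2): f_x = -22 ≠ 0.
  x = 1: f_y(1, y) = -6*y**2 + 18*y - 13; no integer root y with |y| ≤ 4.
  x = 2: f_y(2, y) = -6*y**2 + 14*y - 8; vanishes at y ∈ {1}. (2, 1): f_x = 0, f = 0 — SINGULAR.
  x = 3: f_y(3, y) = -6*y**2 + 10*y - 5; no integer root y with |y| ≤ 4.
  x = 4: f_y(4, y) = -6*y**2 + 6*y - 4; no integer root y with |y| ≤ 4.
Only singular point on the grid: (2, 1).
Classify: substitute x = 2 + u, y = 1 + v and expand: f = -2*u**3 - u**2*v - 2*u*v**2 - 2*v**3 + v**2.
No constant or linear terms (consistent with a singular point). Quadratic part: v**2. Cubic part: -2*u**3 - u**2*v - 2*u*v**2 - 2*v**3.
The quadratic part v**2 is a perfect square, so there is a single (double) tangent line v = 0, i.e. y = 1. Restricting the cubic part to that line (v = 0) leaves -2*u**3 ≠ 0, so f is not divisible by v and the branch is v² ≈ 2*u**3 to lowest order — this is a cusp.
Classification: cusp.
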